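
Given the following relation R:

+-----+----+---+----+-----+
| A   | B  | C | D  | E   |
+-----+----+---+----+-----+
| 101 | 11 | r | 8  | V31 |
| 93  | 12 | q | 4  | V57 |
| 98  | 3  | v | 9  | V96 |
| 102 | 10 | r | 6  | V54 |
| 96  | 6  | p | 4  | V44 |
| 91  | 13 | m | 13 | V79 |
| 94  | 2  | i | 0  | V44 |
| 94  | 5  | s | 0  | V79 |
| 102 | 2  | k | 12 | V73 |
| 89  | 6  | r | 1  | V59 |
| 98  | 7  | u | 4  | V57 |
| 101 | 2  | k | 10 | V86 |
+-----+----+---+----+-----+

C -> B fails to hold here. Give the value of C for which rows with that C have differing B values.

C=r: 3 rows → B takes values {11, 10, 6} — violation
C=q: 1 row → B = 12 ✓
C=v: 1 row → B = 3 ✓
C=p: 1 row → B = 6 ✓
C=m: 1 row → B = 13 ✓
C=i: 1 row → B = 2 ✓
C=s: 1 row → B = 5 ✓
C=k: 2 rows → B = 2, 2 ✓
C=u: 1 row → B = 7 ✓
The only C value with inconsistent B is C=r.

r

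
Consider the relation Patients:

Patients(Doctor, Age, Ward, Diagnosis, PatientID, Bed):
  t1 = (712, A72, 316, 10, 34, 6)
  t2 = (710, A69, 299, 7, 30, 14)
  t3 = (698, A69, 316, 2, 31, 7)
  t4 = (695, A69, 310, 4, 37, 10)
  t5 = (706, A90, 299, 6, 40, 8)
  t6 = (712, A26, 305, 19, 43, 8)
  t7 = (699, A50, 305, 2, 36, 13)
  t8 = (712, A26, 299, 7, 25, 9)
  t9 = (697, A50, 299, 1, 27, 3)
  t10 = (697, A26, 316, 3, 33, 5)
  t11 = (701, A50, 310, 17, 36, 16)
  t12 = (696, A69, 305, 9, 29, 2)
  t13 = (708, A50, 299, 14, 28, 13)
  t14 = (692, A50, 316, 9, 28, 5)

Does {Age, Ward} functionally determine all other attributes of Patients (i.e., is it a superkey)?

No

Rows 9 and 13 have the same {Age, Ward} value (Age=A50, Ward=299) but are distinct tuples, so {Age, Ward} does not determine every attribute — not a superkey.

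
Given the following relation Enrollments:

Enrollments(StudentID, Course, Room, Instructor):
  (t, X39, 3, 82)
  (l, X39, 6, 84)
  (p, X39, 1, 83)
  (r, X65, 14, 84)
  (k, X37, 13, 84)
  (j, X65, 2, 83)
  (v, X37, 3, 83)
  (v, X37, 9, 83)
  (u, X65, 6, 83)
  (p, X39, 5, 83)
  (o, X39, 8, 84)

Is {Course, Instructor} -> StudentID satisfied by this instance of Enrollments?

(Course=X39, Instructor=82): 1 row → StudentID = t ✓
(Course=X39, Instructor=84): 2 rows → StudentID takes values {l, o} — violation
(Course=X39, Instructor=83): 2 rows → StudentID = p, p ✓
(Course=X65, Instructor=84): 1 row → StudentID = r ✓
(Course=X37, Instructor=84): 1 row → StudentID = k ✓
(Course=X65, Instructor=83): 2 rows → StudentID takes values {j, u} — violation
(Course=X37, Instructor=83): 2 rows → StudentID = v, v ✓
Two rows agree on {Course, Instructor} but differ on StudentID, so {Course, Instructor} -> StudentID does not hold.

No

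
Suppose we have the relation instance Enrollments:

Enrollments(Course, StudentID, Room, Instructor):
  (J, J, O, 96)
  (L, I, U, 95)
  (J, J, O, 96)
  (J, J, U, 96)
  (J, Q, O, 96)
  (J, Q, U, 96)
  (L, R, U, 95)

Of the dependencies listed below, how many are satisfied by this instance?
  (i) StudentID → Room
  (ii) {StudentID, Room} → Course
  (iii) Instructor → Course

2

(i) StudentID → Room: StudentID=J: 3 rows → Room takes values {O, U} — violation; StudentID=Q: 2 rows → Room takes values {O, U} — violation — fails.
(ii) {StudentID, Room} → Course: every LHS value maps to a single RHS value — holds.
(iii) Instructor → Course: every LHS value maps to a single RHS value — holds.
2 of the 3 dependencies hold.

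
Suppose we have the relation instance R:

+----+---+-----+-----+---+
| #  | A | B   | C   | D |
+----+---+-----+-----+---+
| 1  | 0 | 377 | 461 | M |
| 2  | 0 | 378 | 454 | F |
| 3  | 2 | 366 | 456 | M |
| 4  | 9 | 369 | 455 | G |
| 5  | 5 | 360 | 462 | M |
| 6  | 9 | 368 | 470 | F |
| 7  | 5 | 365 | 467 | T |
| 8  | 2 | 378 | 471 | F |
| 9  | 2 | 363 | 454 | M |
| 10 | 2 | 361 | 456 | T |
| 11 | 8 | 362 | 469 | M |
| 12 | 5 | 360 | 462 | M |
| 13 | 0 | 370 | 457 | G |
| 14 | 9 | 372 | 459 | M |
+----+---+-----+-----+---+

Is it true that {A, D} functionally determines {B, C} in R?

No

(A=0, D=M): row 1 → {B,C} = (377, 461) ✓
(A=0, D=F): row 2 → {B,C} = (378, 454) ✓
(A=2, D=M): rows 3, 9 → {B,C} takes values {(366, 456), (363, 454)} — violation
(A=9, D=G): row 4 → {B,C} = (369, 455) ✓
(A=5, D=M): rows 5, 12 → {B,C} = (360, 462), (360, 462) ✓
(A=9, D=F): row 6 → {B,C} = (368, 470) ✓
(A=5, D=T): row 7 → {B,C} = (365, 467) ✓
(A=2, D=F): row 8 → {B,C} = (378, 471) ✓
(A=2, D=T): row 10 → {B,C} = (361, 456) ✓
(A=8, D=M): row 11 → {B,C} = (362, 469) ✓
(A=0, D=G): row 13 → {B,C} = (370, 457) ✓
(A=9, D=M): row 14 → {B,C} = (372, 459) ✓
Two rows agree on {A, D} but differ on {B, C}, so {A, D} → {B, C} does not hold.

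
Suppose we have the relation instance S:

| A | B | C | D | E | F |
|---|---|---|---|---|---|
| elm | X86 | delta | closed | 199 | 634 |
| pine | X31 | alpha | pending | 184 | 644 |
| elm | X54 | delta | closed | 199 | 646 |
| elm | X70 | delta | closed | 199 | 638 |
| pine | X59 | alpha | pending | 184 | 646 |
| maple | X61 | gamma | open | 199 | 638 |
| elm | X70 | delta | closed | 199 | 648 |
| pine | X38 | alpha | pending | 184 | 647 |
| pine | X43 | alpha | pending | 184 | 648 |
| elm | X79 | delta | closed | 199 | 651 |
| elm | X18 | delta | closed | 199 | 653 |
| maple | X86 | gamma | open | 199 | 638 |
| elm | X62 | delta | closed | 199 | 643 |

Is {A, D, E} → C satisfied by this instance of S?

Yes

(A=elm, D=closed, E=199): 7 rows → C = delta, delta, delta, delta, delta, delta, delta ✓
(A=pine, D=pending, E=184): 4 rows → C = alpha, alpha, alpha, alpha ✓
(A=maple, D=open, E=199): 2 rows → C = gamma, gamma ✓
Every {A, D, E} value is associated with a single C value, so {A, D, E} → C holds.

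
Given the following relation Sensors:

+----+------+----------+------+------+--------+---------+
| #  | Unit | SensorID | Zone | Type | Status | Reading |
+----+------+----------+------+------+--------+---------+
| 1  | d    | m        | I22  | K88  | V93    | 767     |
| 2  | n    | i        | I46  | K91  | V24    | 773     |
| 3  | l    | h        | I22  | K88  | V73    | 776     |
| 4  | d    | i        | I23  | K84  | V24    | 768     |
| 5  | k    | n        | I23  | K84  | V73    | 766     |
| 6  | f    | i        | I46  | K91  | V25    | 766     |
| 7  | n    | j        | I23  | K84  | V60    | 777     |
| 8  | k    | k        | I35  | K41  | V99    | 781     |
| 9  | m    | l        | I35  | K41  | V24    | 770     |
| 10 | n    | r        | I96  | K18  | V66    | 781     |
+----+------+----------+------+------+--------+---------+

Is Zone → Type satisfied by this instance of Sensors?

Zone=I22: rows 1, 3 → Type = K88, K88 ✓
Zone=I46: rows 2, 6 → Type = K91, K91 ✓
Zone=I23: rows 4, 5, 7 → Type = K84, K84, K84 ✓
Zone=I35: rows 8, 9 → Type = K41, K41 ✓
Zone=I96: row 10 → Type = K18 ✓
Every Zone value is associated with a single Type value, so Zone → Type holds.

Yes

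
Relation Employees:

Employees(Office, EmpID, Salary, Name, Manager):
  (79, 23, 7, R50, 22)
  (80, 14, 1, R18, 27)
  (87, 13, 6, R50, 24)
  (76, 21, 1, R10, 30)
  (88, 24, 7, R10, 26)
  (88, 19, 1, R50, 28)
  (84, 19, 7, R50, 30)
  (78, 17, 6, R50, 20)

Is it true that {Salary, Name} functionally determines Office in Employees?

No

(Salary=7, Name=R50): 2 rows → Office takes values {79, 84} — violation
(Salary=1, Name=R18): 1 row → Office = 80 ✓
(Salary=6, Name=R50): 2 rows → Office takes values {87, 78} — violation
(Salary=1, Name=R10): 1 row → Office = 76 ✓
(Salary=7, Name=R10): 1 row → Office = 88 ✓
(Salary=1, Name=R50): 1 row → Office = 88 ✓
Two rows agree on {Salary, Name} but differ on Office, so {Salary, Name} -> Office does not hold.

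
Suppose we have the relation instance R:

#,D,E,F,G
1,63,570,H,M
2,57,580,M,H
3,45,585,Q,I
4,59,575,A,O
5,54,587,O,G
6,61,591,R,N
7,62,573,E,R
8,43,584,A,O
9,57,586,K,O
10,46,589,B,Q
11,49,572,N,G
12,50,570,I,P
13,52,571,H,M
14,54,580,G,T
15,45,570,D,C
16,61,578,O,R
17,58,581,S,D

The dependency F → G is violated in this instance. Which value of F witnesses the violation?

O

F=H: rows 1, 13 → G = M, M ✓
F=M: row 2 → G = H ✓
F=Q: row 3 → G = I ✓
F=A: rows 4, 8 → G = O, O ✓
F=O: rows 5, 16 → G takes values {G, R} — violation
F=R: row 6 → G = N ✓
F=E: row 7 → G = R ✓
F=K: row 9 → G = O ✓
F=B: row 10 → G = Q ✓
F=N: row 11 → G = G ✓
F=I: row 12 → G = P ✓
F=G: row 14 → G = T ✓
F=D: row 15 → G = C ✓
F=S: row 17 → G = D ✓
The only F value with inconsistent G is F=O.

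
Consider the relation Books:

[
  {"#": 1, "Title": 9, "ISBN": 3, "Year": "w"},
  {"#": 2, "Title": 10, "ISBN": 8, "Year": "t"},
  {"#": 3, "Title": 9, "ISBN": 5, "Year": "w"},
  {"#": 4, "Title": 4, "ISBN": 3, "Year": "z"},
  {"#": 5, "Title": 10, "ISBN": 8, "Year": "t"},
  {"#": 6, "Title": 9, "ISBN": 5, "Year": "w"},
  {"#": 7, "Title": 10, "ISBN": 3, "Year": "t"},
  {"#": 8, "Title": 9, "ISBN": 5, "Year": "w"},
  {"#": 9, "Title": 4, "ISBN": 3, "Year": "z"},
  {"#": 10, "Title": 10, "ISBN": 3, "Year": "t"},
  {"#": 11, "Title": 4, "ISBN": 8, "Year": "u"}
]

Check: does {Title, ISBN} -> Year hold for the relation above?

(Title=9, ISBN=3): row 1 → Year = w ✓
(Title=10, ISBN=8): rows 2, 5 → Year = t, t ✓
(Title=9, ISBN=5): rows 3, 6, 8 → Year = w, w, w ✓
(Title=4, ISBN=3): rows 4, 9 → Year = z, z ✓
(Title=10, ISBN=3): rows 7, 10 → Year = t, t ✓
(Title=4, ISBN=8): row 11 → Year = u ✓
Every {Title, ISBN} value is associated with a single Year value, so {Title, ISBN} -> Year holds.

Yes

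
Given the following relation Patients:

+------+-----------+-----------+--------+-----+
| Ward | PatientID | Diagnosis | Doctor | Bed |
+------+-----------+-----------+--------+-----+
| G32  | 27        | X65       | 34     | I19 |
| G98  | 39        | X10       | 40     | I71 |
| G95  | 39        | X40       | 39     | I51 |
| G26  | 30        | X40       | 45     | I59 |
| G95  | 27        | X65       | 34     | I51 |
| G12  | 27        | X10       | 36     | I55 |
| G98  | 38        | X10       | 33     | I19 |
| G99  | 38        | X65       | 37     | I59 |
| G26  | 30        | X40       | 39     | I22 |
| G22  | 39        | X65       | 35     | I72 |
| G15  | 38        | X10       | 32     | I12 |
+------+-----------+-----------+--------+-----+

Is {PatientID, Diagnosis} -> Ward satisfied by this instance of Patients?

No

(PatientID=27, Diagnosis=X65): 2 rows → Ward takes values {G32, G95} — violation
(PatientID=39, Diagnosis=X10): 1 row → Ward = G98 ✓
(PatientID=39, Diagnosis=X40): 1 row → Ward = G95 ✓
(PatientID=30, Diagnosis=X40): 2 rows → Ward = G26, G26 ✓
(PatientID=27, Diagnosis=X10): 1 row → Ward = G12 ✓
(PatientID=38, Diagnosis=X10): 2 rows → Ward takes values {G98, G15} — violation
(PatientID=38, Diagnosis=X65): 1 row → Ward = G99 ✓
(PatientID=39, Diagnosis=X65): 1 row → Ward = G22 ✓
Two rows agree on {PatientID, Diagnosis} but differ on Ward, so {PatientID, Diagnosis} -> Ward does not hold.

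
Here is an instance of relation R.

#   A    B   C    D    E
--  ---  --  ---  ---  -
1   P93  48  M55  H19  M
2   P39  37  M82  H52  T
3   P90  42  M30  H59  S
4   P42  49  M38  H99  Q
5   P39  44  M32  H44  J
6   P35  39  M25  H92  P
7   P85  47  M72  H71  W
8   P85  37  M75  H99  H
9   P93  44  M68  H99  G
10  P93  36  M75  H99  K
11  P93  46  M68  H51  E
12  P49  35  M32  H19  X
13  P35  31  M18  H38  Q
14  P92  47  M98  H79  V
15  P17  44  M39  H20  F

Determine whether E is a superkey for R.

Rows 4 and 13 have the same E value E=Q but are distinct tuples, so E does not determine every attribute — not a superkey.

No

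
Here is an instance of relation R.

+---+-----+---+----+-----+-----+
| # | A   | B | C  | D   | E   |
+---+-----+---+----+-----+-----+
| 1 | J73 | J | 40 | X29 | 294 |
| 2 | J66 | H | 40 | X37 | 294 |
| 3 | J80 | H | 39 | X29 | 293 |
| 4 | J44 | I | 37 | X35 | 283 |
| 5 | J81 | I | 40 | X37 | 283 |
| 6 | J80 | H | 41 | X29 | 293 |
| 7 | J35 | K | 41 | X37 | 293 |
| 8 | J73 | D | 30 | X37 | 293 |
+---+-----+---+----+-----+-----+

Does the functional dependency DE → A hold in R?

No

(D=X29, E=294): row 1 → A = J73 ✓
(D=X37, E=294): row 2 → A = J66 ✓
(D=X29, E=293): rows 3, 6 → A = J80, J80 ✓
(D=X35, E=283): row 4 → A = J44 ✓
(D=X37, E=283): row 5 → A = J81 ✓
(D=X37, E=293): rows 7, 8 → A takes values {J35, J73} — violation
Two rows agree on DE but differ on A, so DE → A does not hold.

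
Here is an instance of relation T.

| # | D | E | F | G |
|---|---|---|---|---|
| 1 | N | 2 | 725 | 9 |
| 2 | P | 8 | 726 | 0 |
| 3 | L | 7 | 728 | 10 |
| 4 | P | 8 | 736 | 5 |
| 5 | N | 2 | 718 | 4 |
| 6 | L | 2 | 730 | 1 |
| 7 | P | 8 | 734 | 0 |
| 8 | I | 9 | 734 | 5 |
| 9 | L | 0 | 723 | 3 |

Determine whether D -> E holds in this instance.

D=N: rows 1, 5 → E = 2, 2 ✓
D=P: rows 2, 4, 7 → E = 8, 8, 8 ✓
D=L: rows 3, 6, 9 → E takes values {7, 2, 0} — violation
D=I: row 8 → E = 9 ✓
Two rows agree on D but differ on E, so D -> E does not hold.

No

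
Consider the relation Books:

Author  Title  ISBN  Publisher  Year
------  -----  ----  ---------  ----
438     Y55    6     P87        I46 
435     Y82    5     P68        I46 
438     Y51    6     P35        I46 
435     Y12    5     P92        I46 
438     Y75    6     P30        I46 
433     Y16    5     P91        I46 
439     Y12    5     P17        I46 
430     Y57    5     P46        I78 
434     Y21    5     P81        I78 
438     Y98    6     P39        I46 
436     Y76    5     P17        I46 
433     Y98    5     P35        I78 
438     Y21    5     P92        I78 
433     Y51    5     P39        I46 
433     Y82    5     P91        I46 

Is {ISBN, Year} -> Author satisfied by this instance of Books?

(ISBN=6, Year=I46): 4 rows → Author = 438, 438, 438, 438 ✓
(ISBN=5, Year=I46): 7 rows → Author takes values {435, 433, 439, 436} — violation
(ISBN=5, Year=I78): 4 rows → Author takes values {430, 434, 433, 438} — violation
Two rows agree on {ISBN, Year} but differ on Author, so {ISBN, Year} -> Author does not hold.

No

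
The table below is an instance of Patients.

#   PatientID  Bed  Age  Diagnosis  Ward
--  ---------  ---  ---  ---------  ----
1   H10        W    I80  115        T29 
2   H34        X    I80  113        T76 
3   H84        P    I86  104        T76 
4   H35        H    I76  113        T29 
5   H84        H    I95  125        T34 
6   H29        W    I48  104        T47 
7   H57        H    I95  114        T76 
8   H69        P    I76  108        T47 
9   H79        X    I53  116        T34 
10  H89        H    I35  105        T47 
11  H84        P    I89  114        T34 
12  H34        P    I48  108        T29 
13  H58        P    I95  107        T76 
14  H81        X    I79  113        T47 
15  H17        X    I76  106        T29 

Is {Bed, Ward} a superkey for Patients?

No

Rows 3 and 13 have the same {Bed, Ward} value (Bed=P, Ward=T76) but are distinct tuples, so {Bed, Ward} does not determine every attribute — not a superkey.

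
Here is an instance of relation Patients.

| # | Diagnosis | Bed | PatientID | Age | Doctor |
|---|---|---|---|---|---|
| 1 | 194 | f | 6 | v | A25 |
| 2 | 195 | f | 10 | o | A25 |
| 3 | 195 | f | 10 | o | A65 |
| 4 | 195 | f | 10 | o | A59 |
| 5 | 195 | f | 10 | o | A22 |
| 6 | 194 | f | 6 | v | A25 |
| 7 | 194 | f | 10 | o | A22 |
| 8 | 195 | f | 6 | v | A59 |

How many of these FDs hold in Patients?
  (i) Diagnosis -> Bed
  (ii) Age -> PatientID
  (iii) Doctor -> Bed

3

(i) Diagnosis -> Bed: every LHS value maps to a single RHS value — holds.
(ii) Age -> PatientID: every LHS value maps to a single RHS value — holds.
(iii) Doctor -> Bed: every LHS value maps to a single RHS value — holds.
3 of the 3 dependencies hold.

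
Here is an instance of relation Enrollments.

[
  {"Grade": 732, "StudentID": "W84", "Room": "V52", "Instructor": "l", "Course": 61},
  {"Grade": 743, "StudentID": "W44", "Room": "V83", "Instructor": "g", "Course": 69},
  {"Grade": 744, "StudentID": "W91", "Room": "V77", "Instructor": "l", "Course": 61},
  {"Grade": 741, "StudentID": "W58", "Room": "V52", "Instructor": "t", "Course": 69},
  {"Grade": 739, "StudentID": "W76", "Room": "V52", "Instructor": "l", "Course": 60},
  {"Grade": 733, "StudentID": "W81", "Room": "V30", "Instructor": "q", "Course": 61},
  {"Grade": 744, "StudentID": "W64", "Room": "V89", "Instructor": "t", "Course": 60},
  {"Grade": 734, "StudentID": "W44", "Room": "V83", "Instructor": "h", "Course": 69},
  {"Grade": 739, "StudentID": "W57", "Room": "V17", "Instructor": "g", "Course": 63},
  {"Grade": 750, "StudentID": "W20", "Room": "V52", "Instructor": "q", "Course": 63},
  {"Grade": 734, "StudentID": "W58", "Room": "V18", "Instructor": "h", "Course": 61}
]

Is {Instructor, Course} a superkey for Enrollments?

No

Two distinct rows share (Instructor=l, Course=61), so {Instructor, Course} does not determine every attribute — not a superkey.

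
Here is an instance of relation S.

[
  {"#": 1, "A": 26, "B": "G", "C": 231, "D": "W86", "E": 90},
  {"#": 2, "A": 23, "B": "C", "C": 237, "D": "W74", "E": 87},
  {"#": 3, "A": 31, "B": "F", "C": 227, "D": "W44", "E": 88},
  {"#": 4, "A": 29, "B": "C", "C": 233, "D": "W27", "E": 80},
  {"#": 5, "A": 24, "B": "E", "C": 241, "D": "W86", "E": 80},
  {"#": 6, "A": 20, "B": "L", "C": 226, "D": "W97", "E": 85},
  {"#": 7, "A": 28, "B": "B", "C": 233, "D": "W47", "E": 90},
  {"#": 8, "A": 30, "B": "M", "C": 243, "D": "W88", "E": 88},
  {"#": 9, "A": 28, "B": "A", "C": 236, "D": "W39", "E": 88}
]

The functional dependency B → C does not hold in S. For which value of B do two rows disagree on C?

B=G: row 1 → C = 231 ✓
B=C: rows 2, 4 → C takes values {237, 233} — violation
B=F: row 3 → C = 227 ✓
B=E: row 5 → C = 241 ✓
B=L: row 6 → C = 226 ✓
B=B: row 7 → C = 233 ✓
B=M: row 8 → C = 243 ✓
B=A: row 9 → C = 236 ✓
The only B value with inconsistent C is B=C.

C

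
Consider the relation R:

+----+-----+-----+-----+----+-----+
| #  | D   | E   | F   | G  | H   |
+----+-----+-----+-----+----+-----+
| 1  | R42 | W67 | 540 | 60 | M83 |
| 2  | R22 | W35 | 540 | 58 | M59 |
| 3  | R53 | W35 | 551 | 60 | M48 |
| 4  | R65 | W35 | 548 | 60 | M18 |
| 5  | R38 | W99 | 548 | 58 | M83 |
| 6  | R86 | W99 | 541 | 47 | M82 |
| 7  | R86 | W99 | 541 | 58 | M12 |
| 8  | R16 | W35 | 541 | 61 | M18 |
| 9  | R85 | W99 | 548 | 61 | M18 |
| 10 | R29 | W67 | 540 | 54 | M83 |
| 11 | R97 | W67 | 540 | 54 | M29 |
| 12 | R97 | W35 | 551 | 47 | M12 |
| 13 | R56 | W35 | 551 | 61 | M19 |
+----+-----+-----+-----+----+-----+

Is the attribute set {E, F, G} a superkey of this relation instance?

No

Rows 10 and 11 have the same {E, F, G} value (E=W67, F=540, G=54) but are distinct tuples, so {E, F, G} does not determine every attribute — not a superkey.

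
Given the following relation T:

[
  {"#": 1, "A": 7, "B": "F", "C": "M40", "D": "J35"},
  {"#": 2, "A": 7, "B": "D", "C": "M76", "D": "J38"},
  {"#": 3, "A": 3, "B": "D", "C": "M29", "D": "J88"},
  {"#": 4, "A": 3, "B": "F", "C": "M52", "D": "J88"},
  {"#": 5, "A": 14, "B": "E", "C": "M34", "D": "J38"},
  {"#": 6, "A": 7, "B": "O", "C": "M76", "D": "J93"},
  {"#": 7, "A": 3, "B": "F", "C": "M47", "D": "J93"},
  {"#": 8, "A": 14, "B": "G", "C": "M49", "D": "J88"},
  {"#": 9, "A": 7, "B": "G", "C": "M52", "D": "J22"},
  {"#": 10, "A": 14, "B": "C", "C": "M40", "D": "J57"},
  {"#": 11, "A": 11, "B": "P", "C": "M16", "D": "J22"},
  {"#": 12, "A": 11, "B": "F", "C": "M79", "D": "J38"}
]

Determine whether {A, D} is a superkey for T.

Rows 3 and 4 have the same {A, D} value (A=3, D=J88) but are distinct tuples, so {A, D} does not determine every attribute — not a superkey.

No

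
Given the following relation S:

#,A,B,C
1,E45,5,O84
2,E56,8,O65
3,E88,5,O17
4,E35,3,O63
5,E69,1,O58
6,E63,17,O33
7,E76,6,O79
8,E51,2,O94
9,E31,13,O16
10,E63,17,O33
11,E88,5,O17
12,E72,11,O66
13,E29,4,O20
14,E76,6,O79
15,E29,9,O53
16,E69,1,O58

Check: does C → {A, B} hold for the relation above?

Yes

C=O84: row 1 → {A,B} = (E45, 5) ✓
C=O65: row 2 → {A,B} = (E56, 8) ✓
C=O17: rows 3, 11 → {A,B} = (E88, 5), (E88, 5) ✓
C=O63: row 4 → {A,B} = (E35, 3) ✓
C=O58: rows 5, 16 → {A,B} = (E69, 1), (E69, 1) ✓
C=O33: rows 6, 10 → {A,B} = (E63, 17), (E63, 17) ✓
C=O79: rows 7, 14 → {A,B} = (E76, 6), (E76, 6) ✓
C=O94: row 8 → {A,B} = (E51, 2) ✓
C=O16: row 9 → {A,B} = (E31, 13) ✓
C=O66: row 12 → {A,B} = (E72, 11) ✓
C=O20: row 13 → {A,B} = (E29, 4) ✓
C=O53: row 15 → {A,B} = (E29, 9) ✓
Every C value is associated with a single {A, B} value, so C → {A, B} holds.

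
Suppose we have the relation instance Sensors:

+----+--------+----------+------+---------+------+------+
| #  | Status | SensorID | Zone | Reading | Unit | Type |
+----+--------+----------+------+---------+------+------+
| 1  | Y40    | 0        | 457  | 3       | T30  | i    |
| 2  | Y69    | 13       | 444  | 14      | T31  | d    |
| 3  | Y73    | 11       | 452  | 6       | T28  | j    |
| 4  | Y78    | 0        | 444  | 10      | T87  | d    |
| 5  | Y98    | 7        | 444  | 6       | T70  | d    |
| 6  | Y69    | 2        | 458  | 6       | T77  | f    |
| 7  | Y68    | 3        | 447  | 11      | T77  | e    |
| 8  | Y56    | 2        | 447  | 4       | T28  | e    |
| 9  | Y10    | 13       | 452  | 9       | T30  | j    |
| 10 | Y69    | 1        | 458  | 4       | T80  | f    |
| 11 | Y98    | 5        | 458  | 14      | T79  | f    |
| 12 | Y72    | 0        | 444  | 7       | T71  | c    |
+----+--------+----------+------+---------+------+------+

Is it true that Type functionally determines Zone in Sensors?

Yes

Type=i: row 1 → Zone = 457 ✓
Type=d: rows 2, 4, 5 → Zone = 444, 444, 444 ✓
Type=j: rows 3, 9 → Zone = 452, 452 ✓
Type=f: rows 6, 10, 11 → Zone = 458, 458, 458 ✓
Type=e: rows 7, 8 → Zone = 447, 447 ✓
Type=c: row 12 → Zone = 444 ✓
Every Type value is associated with a single Zone value, so Type -> Zone holds.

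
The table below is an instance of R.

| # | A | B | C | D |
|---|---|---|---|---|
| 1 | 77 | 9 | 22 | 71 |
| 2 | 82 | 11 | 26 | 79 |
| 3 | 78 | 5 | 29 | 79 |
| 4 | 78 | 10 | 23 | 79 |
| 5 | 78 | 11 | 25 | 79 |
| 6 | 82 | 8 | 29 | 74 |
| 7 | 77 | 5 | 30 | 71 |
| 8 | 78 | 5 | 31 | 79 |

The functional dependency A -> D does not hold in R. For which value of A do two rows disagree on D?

82

A=77: rows 1, 7 → D = 71, 71 ✓
A=82: rows 2, 6 → D takes values {79, 74} — violation
A=78: rows 3, 4, 5, 8 → D = 79, 79, 79, 79 ✓
The only A value with inconsistent D is A=82.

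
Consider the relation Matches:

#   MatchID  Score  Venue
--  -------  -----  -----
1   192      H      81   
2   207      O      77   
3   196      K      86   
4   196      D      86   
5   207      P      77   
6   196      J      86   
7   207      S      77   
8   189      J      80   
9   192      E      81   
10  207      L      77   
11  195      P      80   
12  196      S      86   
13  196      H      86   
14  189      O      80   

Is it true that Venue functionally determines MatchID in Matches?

No

Venue=81: rows 1, 9 → MatchID = 192, 192 ✓
Venue=77: rows 2, 5, 7, 10 → MatchID = 207, 207, 207, 207 ✓
Venue=86: rows 3, 4, 6, 12, 13 → MatchID = 196, 196, 196, 196, 196 ✓
Venue=80: rows 8, 11, 14 → MatchID takes values {189, 195} — violation
Two rows agree on Venue but differ on MatchID, so Venue -> MatchID does not hold.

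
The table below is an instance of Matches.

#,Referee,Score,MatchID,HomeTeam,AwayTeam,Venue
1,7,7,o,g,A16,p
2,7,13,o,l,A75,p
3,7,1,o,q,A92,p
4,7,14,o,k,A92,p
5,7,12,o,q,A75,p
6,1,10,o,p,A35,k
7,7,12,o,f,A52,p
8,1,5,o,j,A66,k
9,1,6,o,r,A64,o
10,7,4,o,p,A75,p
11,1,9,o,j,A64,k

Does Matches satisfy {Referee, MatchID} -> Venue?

(Referee=7, MatchID=o): rows 1, 2, 3, 4, 5, 7, 10 → Venue = p, p, p, p, p, p, p ✓
(Referee=1, MatchID=o): rows 6, 8, 9, 11 → Venue takes values {k, o} — violation
Two rows agree on {Referee, MatchID} but differ on Venue, so {Referee, MatchID} -> Venue does not hold.

No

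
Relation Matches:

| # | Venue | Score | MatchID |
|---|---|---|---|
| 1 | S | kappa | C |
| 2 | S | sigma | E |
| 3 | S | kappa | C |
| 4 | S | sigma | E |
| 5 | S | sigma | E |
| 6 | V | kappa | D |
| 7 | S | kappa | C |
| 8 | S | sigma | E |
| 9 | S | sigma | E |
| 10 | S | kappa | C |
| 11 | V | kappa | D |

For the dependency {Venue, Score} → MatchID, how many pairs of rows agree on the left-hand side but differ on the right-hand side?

(Venue=S, Score=kappa): all 4 rows agree on MatchID — 0 pairs.
(Venue=S, Score=sigma): all 5 rows agree on MatchID — 0 pairs.
(Venue=V, Score=kappa): all 2 rows agree on MatchID — 0 pairs.

0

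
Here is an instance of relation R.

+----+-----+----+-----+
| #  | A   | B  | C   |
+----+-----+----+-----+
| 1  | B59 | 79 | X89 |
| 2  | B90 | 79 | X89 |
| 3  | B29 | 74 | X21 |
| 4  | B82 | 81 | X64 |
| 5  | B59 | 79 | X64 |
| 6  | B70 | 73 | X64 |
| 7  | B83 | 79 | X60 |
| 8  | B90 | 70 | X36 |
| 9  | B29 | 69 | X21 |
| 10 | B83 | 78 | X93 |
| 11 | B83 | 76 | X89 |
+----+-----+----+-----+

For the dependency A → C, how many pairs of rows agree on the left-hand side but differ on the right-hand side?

5

A=B59: violating pairs (1,5) — 1 pair.
A=B90: violating pairs (2,8) — 1 pair.
A=B29: all 2 rows agree on C — 0 pairs.
A=B83: violating pairs (7,10), (7,11), (10,11) — 3 pairs.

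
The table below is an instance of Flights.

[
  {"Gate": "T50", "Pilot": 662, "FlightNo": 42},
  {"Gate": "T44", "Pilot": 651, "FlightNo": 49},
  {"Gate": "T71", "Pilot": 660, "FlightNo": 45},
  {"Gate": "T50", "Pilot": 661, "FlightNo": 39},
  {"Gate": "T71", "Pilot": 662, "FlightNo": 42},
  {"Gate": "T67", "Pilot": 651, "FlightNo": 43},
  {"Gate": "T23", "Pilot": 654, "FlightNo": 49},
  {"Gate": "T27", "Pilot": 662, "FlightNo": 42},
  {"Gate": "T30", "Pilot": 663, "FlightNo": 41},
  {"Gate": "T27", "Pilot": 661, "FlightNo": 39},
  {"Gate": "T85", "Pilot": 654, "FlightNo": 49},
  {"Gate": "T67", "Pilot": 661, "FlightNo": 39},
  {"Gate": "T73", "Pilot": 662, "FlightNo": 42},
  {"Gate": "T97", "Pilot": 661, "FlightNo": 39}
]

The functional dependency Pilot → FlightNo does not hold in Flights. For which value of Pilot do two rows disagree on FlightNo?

651

Pilot=662: 4 rows → FlightNo = 42, 42, 42, 42 ✓
Pilot=651: 2 rows → FlightNo takes values {49, 43} — violation
Pilot=660: 1 row → FlightNo = 45 ✓
Pilot=661: 4 rows → FlightNo = 39, 39, 39, 39 ✓
Pilot=654: 2 rows → FlightNo = 49, 49 ✓
Pilot=663: 1 row → FlightNo = 41 ✓
The only Pilot value with inconsistent FlightNo is Pilot=651.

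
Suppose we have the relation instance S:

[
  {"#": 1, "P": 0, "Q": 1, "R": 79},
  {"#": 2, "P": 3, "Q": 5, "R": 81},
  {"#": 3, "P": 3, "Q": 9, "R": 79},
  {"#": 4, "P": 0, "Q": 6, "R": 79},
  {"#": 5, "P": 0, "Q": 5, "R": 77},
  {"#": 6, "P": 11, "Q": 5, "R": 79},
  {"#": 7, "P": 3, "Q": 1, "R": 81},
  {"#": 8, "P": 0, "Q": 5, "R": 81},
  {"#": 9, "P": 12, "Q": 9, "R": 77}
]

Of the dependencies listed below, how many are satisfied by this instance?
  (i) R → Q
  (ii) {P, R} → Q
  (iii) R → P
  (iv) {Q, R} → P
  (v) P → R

0

(i) R → Q: R=79: rows 1, 3, 4, 6 → Q takes values {1, 9, 6, 5} — violation; R=81: rows 2, 7, 8 → Q takes values {5, 1} — violation; R=77: rows 5, 9 → Q takes values {5, 9} — violation — fails.
(ii) {P, R} → Q: (P=0, R=79): rows 1, 4 → Q takes values {1, 6} — violation; (P=3, R=81): rows 2, 7 → Q takes values {5, 1} — violation — fails.
(iii) R → P: R=79: rows 1, 3, 4, 6 → P takes values {0, 3, 11} — violation; R=81: rows 2, 7, 8 → P takes values {3, 0} — violation; R=77: rows 5, 9 → P takes values {0, 12} — violation — fails.
(iv) {Q, R} → P: (Q=5, R=81): rows 2, 8 → P takes values {3, 0} — violation — fails.
(v) P → R: P=0: rows 1, 4, 5, 8 → R takes values {79, 77, 81} — violation; P=3: rows 2, 3, 7 → R takes values {81, 79} — violation — fails.
None of the 5 dependencies hold.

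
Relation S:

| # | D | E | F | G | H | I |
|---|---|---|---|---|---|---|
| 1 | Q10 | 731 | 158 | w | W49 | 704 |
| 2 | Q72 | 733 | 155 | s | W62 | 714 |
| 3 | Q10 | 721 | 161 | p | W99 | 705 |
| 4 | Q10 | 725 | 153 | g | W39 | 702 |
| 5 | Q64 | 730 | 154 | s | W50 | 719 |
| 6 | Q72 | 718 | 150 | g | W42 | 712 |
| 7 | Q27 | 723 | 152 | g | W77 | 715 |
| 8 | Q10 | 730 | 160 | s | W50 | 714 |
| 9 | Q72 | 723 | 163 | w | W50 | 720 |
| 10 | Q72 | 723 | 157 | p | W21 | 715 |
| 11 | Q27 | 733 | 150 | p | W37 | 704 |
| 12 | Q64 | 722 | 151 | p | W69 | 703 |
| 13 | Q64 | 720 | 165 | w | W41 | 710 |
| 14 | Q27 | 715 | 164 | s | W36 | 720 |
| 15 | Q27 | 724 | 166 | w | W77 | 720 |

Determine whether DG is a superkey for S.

Yes

All 15 rows have distinct DG values, so DG → (all attributes) holds and DG is a superkey.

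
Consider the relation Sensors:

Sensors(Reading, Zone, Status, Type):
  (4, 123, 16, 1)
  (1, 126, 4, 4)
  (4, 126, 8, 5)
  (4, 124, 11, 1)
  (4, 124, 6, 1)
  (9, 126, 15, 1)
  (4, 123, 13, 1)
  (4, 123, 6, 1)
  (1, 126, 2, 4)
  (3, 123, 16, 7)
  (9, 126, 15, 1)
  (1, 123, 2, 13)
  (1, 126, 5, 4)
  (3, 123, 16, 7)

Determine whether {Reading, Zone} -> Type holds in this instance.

(Reading=4, Zone=123): 3 rows → Type = 1, 1, 1 ✓
(Reading=1, Zone=126): 3 rows → Type = 4, 4, 4 ✓
(Reading=4, Zone=126): 1 row → Type = 5 ✓
(Reading=4, Zone=124): 2 rows → Type = 1, 1 ✓
(Reading=9, Zone=126): 2 rows → Type = 1, 1 ✓
(Reading=3, Zone=123): 2 rows → Type = 7, 7 ✓
(Reading=1, Zone=123): 1 row → Type = 13 ✓
Every {Reading, Zone} value is associated with a single Type value, so {Reading, Zone} -> Type holds.

Yes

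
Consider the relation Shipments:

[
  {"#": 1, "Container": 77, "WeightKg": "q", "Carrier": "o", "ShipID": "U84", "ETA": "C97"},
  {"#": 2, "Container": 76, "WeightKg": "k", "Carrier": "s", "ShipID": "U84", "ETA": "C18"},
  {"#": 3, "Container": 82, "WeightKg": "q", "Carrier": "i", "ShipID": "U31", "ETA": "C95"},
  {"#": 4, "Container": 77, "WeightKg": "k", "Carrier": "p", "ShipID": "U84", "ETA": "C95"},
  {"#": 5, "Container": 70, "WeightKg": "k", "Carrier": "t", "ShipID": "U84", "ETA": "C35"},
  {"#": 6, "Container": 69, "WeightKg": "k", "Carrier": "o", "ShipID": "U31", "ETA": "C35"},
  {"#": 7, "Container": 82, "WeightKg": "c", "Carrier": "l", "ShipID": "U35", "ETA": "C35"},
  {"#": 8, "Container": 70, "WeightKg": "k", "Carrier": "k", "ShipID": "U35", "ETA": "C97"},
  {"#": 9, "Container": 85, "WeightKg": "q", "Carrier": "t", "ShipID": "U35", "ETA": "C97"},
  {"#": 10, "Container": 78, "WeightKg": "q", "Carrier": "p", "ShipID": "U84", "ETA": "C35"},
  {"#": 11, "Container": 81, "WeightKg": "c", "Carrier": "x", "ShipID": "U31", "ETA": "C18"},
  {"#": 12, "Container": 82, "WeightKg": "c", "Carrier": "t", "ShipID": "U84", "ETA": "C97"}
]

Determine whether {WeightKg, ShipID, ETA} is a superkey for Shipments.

Yes

All 12 rows have distinct {WeightKg, ShipID, ETA} values, so {WeightKg, ShipID, ETA} → (all attributes) holds and {WeightKg, ShipID, ETA} is a superkey.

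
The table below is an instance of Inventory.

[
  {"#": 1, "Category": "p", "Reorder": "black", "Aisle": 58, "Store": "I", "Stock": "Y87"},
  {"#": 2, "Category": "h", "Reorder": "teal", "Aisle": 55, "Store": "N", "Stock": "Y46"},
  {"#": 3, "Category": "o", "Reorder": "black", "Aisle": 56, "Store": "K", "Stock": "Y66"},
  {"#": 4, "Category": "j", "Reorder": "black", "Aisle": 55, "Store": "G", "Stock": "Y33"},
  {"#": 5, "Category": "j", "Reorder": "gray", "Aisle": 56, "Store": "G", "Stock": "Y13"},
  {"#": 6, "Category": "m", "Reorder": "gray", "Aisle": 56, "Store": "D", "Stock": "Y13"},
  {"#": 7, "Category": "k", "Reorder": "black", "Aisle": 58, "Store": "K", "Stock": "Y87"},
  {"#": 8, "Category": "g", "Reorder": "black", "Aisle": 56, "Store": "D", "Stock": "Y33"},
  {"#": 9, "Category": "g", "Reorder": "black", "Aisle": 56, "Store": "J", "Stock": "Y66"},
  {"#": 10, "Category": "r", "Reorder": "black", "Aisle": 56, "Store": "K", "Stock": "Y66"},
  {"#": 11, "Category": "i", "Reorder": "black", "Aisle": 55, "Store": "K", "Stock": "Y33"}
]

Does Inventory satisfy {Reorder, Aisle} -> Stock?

No

(Reorder=black, Aisle=58): rows 1, 7 → Stock = Y87, Y87 ✓
(Reorder=teal, Aisle=55): row 2 → Stock = Y46 ✓
(Reorder=black, Aisle=56): rows 3, 8, 9, 10 → Stock takes values {Y66, Y33} — violation
(Reorder=black, Aisle=55): rows 4, 11 → Stock = Y33, Y33 ✓
(Reorder=gray, Aisle=56): rows 5, 6 → Stock = Y13, Y13 ✓
Two rows agree on {Reorder, Aisle} but differ on Stock, so {Reorder, Aisle} -> Stock does not hold.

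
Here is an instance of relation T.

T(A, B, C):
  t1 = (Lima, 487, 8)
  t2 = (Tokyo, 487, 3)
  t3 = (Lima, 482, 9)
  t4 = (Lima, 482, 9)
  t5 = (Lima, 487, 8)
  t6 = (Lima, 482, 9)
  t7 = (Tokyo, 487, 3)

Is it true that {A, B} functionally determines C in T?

Yes

(A=Lima, B=487): rows 1, 5 → C = 8, 8 ✓
(A=Tokyo, B=487): rows 2, 7 → C = 3, 3 ✓
(A=Lima, B=482): rows 3, 4, 6 → C = 9, 9, 9 ✓
Every {A, B} value is associated with a single C value, so {A, B} → C holds.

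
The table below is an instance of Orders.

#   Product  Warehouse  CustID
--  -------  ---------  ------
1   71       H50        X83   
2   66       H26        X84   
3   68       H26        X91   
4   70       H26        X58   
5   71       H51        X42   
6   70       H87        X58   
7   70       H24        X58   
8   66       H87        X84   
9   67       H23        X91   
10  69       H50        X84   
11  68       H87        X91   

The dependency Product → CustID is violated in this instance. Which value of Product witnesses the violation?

Product=71: rows 1, 5 → CustID takes values {X83, X42} — violation
Product=66: rows 2, 8 → CustID = X84, X84 ✓
Product=68: rows 3, 11 → CustID = X91, X91 ✓
Product=70: rows 4, 6, 7 → CustID = X58, X58, X58 ✓
Product=67: row 9 → CustID = X91 ✓
Product=69: row 10 → CustID = X84 ✓
The only Product value with inconsistent CustID is Product=71.

71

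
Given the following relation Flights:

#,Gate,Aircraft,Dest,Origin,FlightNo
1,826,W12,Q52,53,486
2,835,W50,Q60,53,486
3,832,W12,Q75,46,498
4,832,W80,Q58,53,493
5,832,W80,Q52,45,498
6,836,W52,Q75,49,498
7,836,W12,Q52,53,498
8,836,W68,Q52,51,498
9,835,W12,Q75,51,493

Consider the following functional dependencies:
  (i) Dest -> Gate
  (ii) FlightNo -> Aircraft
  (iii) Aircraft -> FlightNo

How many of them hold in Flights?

0

(i) Dest -> Gate: Dest=Q52: rows 1, 5, 7, 8 → Gate takes values {826, 832, 836} — violation; Dest=Q75: rows 3, 6, 9 → Gate takes values {832, 836, 835} — violation — fails.
(ii) FlightNo -> Aircraft: FlightNo=486: rows 1, 2 → Aircraft takes values {W12, W50} — violation; FlightNo=498: rows 3, 5, 6, 7, 8 → Aircraft takes values {W12, W80, W52, W68} — violation; FlightNo=493: rows 4, 9 → Aircraft takes values {W80, W12} — violation — fails.
(iii) Aircraft -> FlightNo: Aircraft=W12: rows 1, 3, 7, 9 → FlightNo takes values {486, 498, 493} — violation; Aircraft=W80: rows 4, 5 → FlightNo takes values {493, 498} — violation — fails.
None of the 3 dependencies hold.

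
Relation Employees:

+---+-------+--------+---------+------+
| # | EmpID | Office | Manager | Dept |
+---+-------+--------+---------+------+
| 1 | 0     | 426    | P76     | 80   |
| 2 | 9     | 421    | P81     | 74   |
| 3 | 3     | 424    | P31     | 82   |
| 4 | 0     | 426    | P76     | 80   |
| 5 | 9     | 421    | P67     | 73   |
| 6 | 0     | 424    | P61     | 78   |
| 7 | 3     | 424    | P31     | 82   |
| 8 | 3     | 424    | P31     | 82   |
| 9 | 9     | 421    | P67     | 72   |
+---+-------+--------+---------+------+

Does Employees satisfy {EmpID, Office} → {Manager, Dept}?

No

(EmpID=0, Office=426): rows 1, 4 → {Manager,Dept} = (P76, 80), (P76, 80) ✓
(EmpID=9, Office=421): rows 2, 5, 9 → {Manager,Dept} takes values {(P81, 74), (P67, 73), (P67, 72)} — violation
(EmpID=3, Office=424): rows 3, 7, 8 → {Manager,Dept} = (P31, 82), (P31, 82), (P31, 82) ✓
(EmpID=0, Office=424): row 6 → {Manager,Dept} = (P61, 78) ✓
Two rows agree on {EmpID, Office} but differ on {Manager, Dept}, so {EmpID, Office} → {Manager, Dept} does not hold.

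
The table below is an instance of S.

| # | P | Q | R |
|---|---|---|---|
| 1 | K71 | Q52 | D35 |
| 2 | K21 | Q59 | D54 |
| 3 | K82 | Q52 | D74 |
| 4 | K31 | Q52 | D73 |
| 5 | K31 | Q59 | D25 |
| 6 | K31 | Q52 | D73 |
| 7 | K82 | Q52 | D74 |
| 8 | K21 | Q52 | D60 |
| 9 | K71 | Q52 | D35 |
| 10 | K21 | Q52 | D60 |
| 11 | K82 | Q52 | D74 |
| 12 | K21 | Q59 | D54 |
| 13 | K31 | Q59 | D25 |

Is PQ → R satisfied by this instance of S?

Yes

(P=K71, Q=Q52): rows 1, 9 → R = D35, D35 ✓
(P=K21, Q=Q59): rows 2, 12 → R = D54, D54 ✓
(P=K82, Q=Q52): rows 3, 7, 11 → R = D74, D74, D74 ✓
(P=K31, Q=Q52): rows 4, 6 → R = D73, D73 ✓
(P=K31, Q=Q59): rows 5, 13 → R = D25, D25 ✓
(P=K21, Q=Q52): rows 8, 10 → R = D60, D60 ✓
Every PQ value is associated with a single R value, so PQ → R holds.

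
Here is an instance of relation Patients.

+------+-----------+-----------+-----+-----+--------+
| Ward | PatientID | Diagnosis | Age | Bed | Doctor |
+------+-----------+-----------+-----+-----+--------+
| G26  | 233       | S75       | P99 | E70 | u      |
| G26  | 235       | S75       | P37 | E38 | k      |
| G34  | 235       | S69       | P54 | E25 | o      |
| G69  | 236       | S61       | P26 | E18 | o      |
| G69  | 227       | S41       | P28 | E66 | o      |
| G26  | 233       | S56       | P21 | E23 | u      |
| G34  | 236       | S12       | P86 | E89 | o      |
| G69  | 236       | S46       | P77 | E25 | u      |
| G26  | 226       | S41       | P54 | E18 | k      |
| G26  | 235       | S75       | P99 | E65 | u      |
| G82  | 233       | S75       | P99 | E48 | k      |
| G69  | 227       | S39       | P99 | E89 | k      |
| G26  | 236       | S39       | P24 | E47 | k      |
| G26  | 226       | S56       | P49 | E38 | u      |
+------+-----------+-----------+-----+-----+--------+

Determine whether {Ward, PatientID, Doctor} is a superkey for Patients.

Two distinct rows share (Ward=G26, PatientID=233, Doctor=u), so {Ward, PatientID, Doctor} does not determine every attribute — not a superkey.

No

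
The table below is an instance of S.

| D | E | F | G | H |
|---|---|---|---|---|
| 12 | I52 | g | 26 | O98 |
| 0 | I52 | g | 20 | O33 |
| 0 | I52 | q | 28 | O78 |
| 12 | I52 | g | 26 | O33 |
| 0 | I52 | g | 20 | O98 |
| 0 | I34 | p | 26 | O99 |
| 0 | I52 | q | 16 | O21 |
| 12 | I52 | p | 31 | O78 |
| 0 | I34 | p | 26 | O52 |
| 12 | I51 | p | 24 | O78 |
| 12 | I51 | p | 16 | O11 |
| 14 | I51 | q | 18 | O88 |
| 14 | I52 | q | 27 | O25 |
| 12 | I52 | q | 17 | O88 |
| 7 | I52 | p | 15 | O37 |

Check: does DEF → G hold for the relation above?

(D=12, E=I52, F=g): 2 rows → G = 26, 26 ✓
(D=0, E=I52, F=g): 2 rows → G = 20, 20 ✓
(D=0, E=I52, F=q): 2 rows → G takes values {28, 16} — violation
(D=0, E=I34, F=p): 2 rows → G = 26, 26 ✓
(D=12, E=I52, F=p): 1 row → G = 31 ✓
(D=12, E=I51, F=p): 2 rows → G takes values {24, 16} — violation
(D=14, E=I51, F=q): 1 row → G = 18 ✓
(D=14, E=I52, F=q): 1 row → G = 27 ✓
(D=12, E=I52, F=q): 1 row → G = 17 ✓
(D=7, E=I52, F=p): 1 row → G = 15 ✓
Two rows agree on DEF but differ on G, so DEF → G does not hold.

No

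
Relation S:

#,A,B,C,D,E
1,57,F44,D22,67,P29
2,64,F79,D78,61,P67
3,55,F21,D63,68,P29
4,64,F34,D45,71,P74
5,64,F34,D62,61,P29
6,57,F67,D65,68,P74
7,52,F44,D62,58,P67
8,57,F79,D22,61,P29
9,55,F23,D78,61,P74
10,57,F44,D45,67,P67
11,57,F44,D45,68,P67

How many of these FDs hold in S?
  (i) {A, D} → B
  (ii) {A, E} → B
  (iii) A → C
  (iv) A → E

(i) {A, D} → B: (A=64, D=61): rows 2, 5 → B takes values {F79, F34} — violation; (A=57, D=68): rows 6, 11 → B takes values {F67, F44} — violation — fails.
(ii) {A, E} → B: (A=57, E=P29): rows 1, 8 → B takes values {F44, F79} — violation — fails.
(iii) A → C: A=57: rows 1, 6, 8, 10, 11 → C takes values {D22, D65, D45} — violation; A=64: rows 2, 4, 5 → C takes values {D78, D45, D62} — violation; A=55: rows 3, 9 → C takes values {D63, D78} — violation — fails.
(iv) A → E: A=57: rows 1, 6, 8, 10, 11 → E takes values {P29, P74, P67} — violation; A=64: rows 2, 4, 5 → E takes values {P67, P74, P29} — violation; A=55: rows 3, 9 → E takes values {P29, P74} — violation — fails.
None of the 4 dependencies hold.

0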